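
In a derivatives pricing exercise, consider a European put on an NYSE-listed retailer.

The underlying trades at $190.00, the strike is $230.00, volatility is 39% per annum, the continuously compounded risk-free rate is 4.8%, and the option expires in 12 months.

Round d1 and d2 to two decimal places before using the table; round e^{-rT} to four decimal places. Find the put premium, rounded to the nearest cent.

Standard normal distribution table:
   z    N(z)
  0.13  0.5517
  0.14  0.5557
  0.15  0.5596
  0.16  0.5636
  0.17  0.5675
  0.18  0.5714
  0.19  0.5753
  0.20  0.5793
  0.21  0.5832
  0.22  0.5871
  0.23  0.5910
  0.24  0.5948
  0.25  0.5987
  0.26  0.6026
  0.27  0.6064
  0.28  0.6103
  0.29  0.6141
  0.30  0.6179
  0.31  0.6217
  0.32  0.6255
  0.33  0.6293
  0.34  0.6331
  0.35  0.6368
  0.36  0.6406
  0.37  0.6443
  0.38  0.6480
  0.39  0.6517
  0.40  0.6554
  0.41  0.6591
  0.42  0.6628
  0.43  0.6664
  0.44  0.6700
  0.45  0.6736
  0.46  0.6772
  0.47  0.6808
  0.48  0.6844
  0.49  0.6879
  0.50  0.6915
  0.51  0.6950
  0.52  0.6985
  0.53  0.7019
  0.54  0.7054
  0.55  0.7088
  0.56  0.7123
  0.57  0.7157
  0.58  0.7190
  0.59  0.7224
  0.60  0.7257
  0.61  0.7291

T = 1;  σ√T = 0.3900
d₁ = [ln(190/230) + (0.048 + 0.39²/2)·1] / 0.3900 = [-0.1911 + 0.1241] / 0.3900 = -0.1718 ⇒ -0.17
d₂ = d₁ − σ√T = -0.1718 − 0.3900 = -0.5618 ⇒ -0.56
e^(−rT) = e^(−0.048·1) = 0.9531
N(−d₂) = N(0.56) = 0.7123;  N(−d₁) = N(0.17) = 0.5675
P = 230·0.9531·0.7123 − 190·0.5675 = 156.1454 − 107.8250 = 48.3204

$48.32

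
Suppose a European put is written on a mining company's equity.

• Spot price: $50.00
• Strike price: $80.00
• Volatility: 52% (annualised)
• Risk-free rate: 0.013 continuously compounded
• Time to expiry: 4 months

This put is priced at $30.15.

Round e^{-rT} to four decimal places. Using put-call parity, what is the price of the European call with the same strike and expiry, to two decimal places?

$0.49

e^(−rT) = e^(−0.013·0.3333) = 0.9957
Put-call parity: C − P = S − K·e^(−rT) = 50 − 80·0.9957 = 50 − 79.6560 = -29.6560
C = P + (C − P) = 30.15 + (-29.6560) = 0.4940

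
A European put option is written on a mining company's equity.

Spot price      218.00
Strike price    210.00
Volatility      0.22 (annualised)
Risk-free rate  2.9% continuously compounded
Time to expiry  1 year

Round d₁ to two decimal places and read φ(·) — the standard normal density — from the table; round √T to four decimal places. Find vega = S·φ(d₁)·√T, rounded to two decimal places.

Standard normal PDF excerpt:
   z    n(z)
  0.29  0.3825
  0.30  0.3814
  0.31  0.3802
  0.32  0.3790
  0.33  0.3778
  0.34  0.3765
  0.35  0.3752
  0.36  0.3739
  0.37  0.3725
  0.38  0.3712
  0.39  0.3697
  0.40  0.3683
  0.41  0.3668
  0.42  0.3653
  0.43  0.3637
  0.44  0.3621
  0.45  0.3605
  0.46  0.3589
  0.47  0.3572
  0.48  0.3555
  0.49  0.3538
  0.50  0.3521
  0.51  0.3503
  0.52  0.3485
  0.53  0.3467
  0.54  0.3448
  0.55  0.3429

79.96

σ√T = 0.22·√1 = 0.2200
d₁ = [ln(218/210) + (0.029 + ½·0.22²)·1] / (σ√T) = (0.0374 + 0.0532) / 0.2200 = 0.4118 ⇒ 0.41
√T = √1 = 1.0000
φ(d₁) = φ(0.41) = 0.3668
vega = S·φ(d₁)·√T = 218·0.3668·1.0000 = 79.9624
(The call has the same vega.)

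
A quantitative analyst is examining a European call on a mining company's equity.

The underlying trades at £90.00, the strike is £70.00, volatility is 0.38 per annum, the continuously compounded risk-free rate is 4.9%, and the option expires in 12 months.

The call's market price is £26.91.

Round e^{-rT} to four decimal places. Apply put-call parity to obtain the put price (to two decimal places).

e^(−rT) = e^(−0.049·1) = 0.9522
Put-call parity: C − P = S − K·e^(−rT) = 90 − 70·0.9522 = 90 − 66.6540 = 23.3460
P = C − (C − P) = 26.91 − (23.3460) = 3.5640

£3.56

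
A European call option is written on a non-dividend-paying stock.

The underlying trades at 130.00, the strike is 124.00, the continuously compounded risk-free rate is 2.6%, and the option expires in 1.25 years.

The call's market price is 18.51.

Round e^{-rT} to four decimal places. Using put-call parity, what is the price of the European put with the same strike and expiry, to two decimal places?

8.54

exp(−rT) = exp(−0.026·1.25) = 0.9680
Put-call parity: C − P = S − K·e^(−rT) = 130 − 124·0.9680 = 130 − 120.0320 = 9.9680
P = C − (C − P) = 18.51 − (9.9680) = 8.5420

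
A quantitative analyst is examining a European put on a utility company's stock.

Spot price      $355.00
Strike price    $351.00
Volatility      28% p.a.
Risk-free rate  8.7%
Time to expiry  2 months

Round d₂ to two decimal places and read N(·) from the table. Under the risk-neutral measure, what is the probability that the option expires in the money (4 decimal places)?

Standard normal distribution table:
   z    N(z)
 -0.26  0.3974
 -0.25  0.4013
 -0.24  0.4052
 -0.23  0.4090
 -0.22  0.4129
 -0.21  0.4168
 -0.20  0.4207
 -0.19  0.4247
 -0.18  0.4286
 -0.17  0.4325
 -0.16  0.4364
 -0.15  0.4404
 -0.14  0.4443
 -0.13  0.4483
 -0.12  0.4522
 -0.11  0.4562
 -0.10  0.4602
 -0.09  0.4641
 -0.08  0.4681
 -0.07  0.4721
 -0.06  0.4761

T = 0.1667;  σ√T = 0.1143
ln(S/K) + (r + σ²/2)T = ln(355/351) + (0.087 + 0.28²/2)·0.1667 = 0.0113 + 0.0210 = 0.0324
d₁ = 0.0324 / 0.1143 = 0.2831 ⇒ 0.28
d₂ = d₁ − σ√T = 0.2831 − 0.1143 = 0.1688 ⇒ 0.17
Risk-neutral Pr[S_T < K] = N(−d₂) = N(-0.17) = 0.4325

0.4325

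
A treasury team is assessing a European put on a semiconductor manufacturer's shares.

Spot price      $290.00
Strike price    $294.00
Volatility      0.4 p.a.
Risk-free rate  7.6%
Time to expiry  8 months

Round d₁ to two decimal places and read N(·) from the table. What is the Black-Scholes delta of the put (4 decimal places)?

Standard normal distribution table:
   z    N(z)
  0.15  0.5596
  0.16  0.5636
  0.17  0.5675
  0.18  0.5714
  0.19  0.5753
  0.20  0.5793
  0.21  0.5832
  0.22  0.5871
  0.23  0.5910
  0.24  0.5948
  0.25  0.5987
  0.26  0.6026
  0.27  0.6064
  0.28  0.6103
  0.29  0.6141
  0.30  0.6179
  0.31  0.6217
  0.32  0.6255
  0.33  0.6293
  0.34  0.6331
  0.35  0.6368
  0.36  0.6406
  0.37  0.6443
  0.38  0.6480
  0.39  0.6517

-0.3897

T = 0.6667;  σ√T = 0.3266
d₁ = [ln(290/294) + (0.076 + 0.4²/2)·0.6667] / 0.3266 = [-0.0137 + 0.1040] / 0.3266 = 0.2765 → 0.28
N(d₁) = N(0.28) = 0.6103
Δ_put = N(d₁) − 1 = 0.6103 − 1 = -0.3897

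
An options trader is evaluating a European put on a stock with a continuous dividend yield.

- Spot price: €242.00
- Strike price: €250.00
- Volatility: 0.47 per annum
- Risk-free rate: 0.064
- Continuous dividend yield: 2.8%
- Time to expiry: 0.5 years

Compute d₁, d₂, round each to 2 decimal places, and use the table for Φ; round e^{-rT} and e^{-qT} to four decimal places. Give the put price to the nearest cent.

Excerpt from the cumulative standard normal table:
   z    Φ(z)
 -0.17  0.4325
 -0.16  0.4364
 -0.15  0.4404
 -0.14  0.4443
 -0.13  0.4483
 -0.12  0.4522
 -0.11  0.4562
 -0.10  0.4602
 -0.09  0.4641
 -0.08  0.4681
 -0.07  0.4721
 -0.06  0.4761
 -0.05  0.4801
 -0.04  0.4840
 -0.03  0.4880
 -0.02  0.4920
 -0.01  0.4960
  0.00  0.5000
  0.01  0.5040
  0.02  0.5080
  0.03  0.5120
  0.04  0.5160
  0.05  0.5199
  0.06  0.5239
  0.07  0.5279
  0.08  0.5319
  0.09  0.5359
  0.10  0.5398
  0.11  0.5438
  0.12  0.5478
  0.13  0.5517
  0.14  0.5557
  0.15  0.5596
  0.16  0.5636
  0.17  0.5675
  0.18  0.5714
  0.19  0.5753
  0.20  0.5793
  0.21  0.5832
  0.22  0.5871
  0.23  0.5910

σ√T = 0.47·√0.5 = 0.3323
ln(S/K) + (r − q + σ²/2)T = ln(242/250) + (0.064 − 0.028 + 0.47²/2)·0.5 = -0.0325 + 0.0732 = 0.0407
d₁ = 0.0407 / 0.3323 = 0.1225 ⇒ 0.12
d₂ = d₁ − σ√T = 0.1225 − 0.3323 = -0.2099 ⇒ -0.21
e^(−qT) = e^(−0.028·0.5) = 0.9861;  e^(−rT) = e^(−0.064·0.5) = 0.9685
P = 250·0.9685·N(0.21) − 242·0.9861·N(-0.12) = 250·0.9685·0.5832 − 242·0.9861·0.4522 = 141.2073 − 107.9113 = 33.2960

€33.30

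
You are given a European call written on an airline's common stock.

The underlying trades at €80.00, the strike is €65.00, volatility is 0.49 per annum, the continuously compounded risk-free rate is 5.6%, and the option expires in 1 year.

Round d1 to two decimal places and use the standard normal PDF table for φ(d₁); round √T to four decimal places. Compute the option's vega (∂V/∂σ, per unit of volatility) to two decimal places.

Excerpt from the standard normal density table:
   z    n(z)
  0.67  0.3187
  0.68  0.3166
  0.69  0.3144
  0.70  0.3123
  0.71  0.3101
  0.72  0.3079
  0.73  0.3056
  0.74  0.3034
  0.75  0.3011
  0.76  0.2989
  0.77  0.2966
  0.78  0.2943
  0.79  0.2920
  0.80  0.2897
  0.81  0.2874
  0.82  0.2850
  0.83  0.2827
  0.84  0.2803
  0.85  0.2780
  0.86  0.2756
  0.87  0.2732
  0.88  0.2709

T = 1;  σ√T = 0.4900
ln(S/K) + (r + σ²/2)T = ln(80/65) + (0.056 + 0.49²/2)·1 = 0.2076 + 0.1760 = 0.3837
d₁ = 0.3837 / 0.4900 = 0.7830 ≈ 0.78
√T = √1 = 1.0000
φ(d₁) = φ(0.78) = 0.2943
vega = S·φ(d₁)·√T = 80·0.2943·1.0000 = 23.5440

23.54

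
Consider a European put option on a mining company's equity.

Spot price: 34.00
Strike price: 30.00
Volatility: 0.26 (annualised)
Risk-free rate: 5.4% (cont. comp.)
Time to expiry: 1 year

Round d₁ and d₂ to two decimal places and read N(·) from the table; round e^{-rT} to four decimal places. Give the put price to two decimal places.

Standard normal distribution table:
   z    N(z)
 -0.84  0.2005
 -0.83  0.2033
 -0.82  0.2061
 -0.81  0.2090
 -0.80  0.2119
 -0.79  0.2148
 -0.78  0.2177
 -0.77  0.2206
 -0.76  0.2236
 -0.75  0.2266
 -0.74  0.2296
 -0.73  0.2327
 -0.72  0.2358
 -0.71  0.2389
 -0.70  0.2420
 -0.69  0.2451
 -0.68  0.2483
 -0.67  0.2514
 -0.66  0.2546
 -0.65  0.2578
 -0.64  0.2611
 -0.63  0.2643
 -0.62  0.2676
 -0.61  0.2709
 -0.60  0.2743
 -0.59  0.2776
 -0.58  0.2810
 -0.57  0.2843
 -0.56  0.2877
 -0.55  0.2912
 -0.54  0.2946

σ√T = 0.26 × 1.0000 = 0.2600
ln(S/K) + (r + σ²/2)T = ln(34/30) + (0.054 + 0.26²/2)·1 = 0.1252 + 0.0878 = 0.2130
d₁ = 0.2130 / 0.2600 = 0.8191 ≈ 0.82
d₂ = d₁ − σ√T = 0.8191 − 0.2600 = 0.5591 ≈ 0.56
e^(−rT) = e^(−0.054·1) = 0.9474
P = 30·0.9474·N(-0.56) − 34·N(-0.82) = 30·0.9474·0.2877 − 34·0.2061 = 8.1770 − 7.0074 = 1.1696

1.17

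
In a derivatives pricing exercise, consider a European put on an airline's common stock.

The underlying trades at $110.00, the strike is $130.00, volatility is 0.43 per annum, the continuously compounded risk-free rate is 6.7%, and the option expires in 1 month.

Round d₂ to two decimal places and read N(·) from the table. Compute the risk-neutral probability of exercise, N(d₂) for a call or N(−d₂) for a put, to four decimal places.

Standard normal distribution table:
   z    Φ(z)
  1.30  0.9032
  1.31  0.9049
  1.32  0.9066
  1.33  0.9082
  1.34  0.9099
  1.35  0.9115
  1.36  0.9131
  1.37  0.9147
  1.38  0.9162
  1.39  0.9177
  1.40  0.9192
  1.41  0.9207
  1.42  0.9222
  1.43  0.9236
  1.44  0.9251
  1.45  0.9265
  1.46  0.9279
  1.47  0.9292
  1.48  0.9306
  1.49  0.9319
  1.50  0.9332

0.9131

σ√T = 0.43 × 0.2887 = 0.1241
d₁ = [ln(110/130) + (0.067 + 0.43²/2)·0.08333] / 0.1241 = [-0.1671 + 0.0133] / 0.1241 = -1.2388 ⇒ -1.24
d₂ = d₁ − σ√T = -1.2388 − 0.1241 = -1.3629 ⇒ -1.36
Risk-neutral Pr[S_T < K] = N(−d₂) = N(1.36) = 0.9131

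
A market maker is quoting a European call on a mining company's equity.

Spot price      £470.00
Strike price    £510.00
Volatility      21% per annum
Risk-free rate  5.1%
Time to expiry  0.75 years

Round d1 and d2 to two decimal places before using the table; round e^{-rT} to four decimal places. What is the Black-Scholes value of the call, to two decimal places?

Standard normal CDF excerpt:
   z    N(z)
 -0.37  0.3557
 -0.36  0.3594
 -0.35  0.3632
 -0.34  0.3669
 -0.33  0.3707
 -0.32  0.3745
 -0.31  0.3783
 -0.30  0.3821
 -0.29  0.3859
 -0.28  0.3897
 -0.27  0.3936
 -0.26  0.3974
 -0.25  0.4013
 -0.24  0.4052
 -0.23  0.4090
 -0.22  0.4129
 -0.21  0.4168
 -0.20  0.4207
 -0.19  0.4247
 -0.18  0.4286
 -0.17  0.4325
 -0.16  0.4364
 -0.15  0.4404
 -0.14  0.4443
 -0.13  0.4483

T = 0.75;  σ√T = 0.1819
ln(S/K) + (r + σ²/2)T = ln(470/510) + (0.051 + 0.21²/2)·0.75 = -0.0817 + 0.0548 = -0.0269
d₁ = -0.0269 / 0.1819 = -0.1479 → -0.15
d₂ = d₁ − σ√T = -0.1479 − 0.1819 = -0.3297 → -0.33
exp(−rT) = exp(−0.051·0.75) = 0.9625
N(d₁) = N(-0.15) = 0.4404;  N(d₂) = N(-0.33) = 0.3707
C = 470·0.4404 − 510·0.9625·0.3707 = 206.9880 − 181.9674 = 25.0206

£25.02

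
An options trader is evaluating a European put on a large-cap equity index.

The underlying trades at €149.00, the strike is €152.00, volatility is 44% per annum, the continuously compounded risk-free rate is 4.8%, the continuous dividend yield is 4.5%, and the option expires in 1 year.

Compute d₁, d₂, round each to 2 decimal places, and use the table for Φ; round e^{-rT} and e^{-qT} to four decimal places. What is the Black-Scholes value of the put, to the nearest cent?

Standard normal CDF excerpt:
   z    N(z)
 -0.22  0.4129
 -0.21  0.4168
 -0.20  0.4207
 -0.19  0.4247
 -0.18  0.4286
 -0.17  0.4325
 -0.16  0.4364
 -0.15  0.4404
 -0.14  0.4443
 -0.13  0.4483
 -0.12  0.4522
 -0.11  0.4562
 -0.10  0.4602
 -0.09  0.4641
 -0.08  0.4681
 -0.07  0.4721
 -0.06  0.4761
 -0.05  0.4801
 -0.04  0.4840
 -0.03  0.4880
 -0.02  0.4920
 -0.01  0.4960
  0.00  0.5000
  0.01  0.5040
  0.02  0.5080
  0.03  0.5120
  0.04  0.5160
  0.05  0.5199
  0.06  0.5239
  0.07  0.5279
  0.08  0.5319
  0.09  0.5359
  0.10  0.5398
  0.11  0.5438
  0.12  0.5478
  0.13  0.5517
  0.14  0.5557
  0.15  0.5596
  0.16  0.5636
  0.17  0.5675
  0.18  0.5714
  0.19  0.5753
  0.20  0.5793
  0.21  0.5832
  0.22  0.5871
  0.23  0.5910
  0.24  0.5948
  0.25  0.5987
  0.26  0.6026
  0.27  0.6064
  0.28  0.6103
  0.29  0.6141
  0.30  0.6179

σ√T = 0.44·√1 = 0.4400
d₁ = [ln(149/152) + (0.048 − 0.045 + 0.44²/2)·1] / 0.4400 = [-0.0199 + 0.0998] / 0.4400 = 0.1815 which rounds to 0.18
d₂ = d₁ − σ√T = 0.1815 − 0.4400 = -0.2585 which rounds to -0.26
exp(−qT) = exp(−0.045·1) = 0.9560;  exp(−rT) = exp(−0.048·1) = 0.9531
N(−d₂) = N(0.26) = 0.6026;  N(−d₁) = N(-0.18) = 0.4286
P = 152·0.9531·0.6026 − 149·0.9560·0.4286 = 87.2994 − 61.0515 = 26.2479

€26.25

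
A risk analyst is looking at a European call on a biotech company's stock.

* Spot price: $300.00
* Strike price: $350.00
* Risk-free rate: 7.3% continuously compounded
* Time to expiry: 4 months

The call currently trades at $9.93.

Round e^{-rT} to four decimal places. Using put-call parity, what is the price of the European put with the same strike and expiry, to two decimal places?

e^(−rT) = e^(−0.073·0.3333) = 0.9760
Put-call parity: C − P = S − K·e^(−rT) = 300 − 350·0.9760 = 300 − 341.6000 = -41.6000
P = C − (C − P) = 9.93 − (-41.6000) = 51.5300

$51.53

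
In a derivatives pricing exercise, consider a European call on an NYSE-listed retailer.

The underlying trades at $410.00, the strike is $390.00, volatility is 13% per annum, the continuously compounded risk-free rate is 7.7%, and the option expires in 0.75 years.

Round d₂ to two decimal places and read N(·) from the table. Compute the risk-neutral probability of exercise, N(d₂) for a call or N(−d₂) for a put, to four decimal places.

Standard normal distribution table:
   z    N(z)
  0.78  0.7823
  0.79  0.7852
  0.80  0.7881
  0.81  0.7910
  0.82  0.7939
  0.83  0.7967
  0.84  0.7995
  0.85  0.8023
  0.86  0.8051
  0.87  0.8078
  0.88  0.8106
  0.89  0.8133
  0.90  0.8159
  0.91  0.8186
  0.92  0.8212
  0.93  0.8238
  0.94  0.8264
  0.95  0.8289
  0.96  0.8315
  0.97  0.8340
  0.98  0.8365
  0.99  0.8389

σ√T = 0.13 × 0.8660 = 0.1126
d₁ = [ln(410/390) + (0.077 + 0.13²/2)·0.75] / 0.1126 = [0.0500 + 0.0641] / 0.1126 = 1.0135 ⇒ 1.01
d₂ = d₁ − σ√T = 1.0135 − 0.1126 = 0.9009 ⇒ 0.90
Risk-neutral Pr[S_T > K] = N(d₂) = N(0.90) = 0.8159

0.8159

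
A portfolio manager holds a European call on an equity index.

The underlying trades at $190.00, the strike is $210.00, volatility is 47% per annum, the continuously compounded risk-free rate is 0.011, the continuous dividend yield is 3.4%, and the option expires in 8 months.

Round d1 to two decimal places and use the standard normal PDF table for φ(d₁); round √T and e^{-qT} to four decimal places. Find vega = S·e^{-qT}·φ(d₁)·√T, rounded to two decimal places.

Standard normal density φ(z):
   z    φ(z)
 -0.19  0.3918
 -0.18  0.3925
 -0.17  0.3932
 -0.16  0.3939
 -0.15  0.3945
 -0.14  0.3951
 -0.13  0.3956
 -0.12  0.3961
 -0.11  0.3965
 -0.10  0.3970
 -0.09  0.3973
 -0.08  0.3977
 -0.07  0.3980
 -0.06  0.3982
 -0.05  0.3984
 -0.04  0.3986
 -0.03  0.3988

60.13

T = 0.6667;  σ√T = 0.3838
ln(S/K) + (r − q + σ²/2)T = ln(190/210) + (0.011 − 0.034 + 0.47²/2)·0.6667 = -0.1001 + 0.0583 = -0.0418
d₁ = -0.0418 / 0.3838 = -0.1089 ⇒ -0.11
√T = √0.6667 = 0.8165
φ(d₁) = φ(-0.11) = 0.3965
exp(−qT) = exp(−0.034·0.6667) = 0.9776
vega = S·exp(−qT)·φ(d₁)·√T = 190·0.9776·0.3965·0.8165 = 60.1332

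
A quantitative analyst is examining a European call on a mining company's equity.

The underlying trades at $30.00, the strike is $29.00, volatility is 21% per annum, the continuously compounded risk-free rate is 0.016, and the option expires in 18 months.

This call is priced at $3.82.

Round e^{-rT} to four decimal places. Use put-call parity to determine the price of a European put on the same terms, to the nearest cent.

$2.13

exp(−rT) = exp(−0.016·1.5) = 0.9763
Put-call parity: C − P = S − K·e^(−rT) = 30 − 29·0.9763 = 30 − 28.3127 = 1.6873
P = C − (C − P) = 3.82 − (1.6873) = 2.1327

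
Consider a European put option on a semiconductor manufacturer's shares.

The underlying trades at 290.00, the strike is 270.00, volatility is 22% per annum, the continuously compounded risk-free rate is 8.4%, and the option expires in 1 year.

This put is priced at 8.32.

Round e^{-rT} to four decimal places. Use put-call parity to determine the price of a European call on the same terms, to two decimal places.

50.08

e^(−rT) = e^(−0.084·1) = 0.9194
Put-call parity: C − P = S − K·e^(−rT) = 290 − 270·0.9194 = 290 − 248.2380 = 41.7620
C = P + (C − P) = 8.32 + (41.7620) = 50.0820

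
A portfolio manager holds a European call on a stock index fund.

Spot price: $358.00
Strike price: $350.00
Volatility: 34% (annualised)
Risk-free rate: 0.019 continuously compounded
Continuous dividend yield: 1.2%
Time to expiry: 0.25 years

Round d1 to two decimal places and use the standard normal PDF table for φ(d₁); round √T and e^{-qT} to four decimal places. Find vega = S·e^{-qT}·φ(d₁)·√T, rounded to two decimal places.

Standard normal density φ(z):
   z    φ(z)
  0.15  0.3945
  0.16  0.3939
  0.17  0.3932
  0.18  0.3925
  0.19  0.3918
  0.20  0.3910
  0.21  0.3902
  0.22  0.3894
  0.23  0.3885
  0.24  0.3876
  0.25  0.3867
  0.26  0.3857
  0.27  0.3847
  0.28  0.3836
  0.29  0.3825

σ√T = 0.34·√0.25 = 0.1700
ln(S/K) + (r − q + σ²/2)T = ln(358/350) + (0.019 − 0.012 + 0.34²/2)·0.25 = 0.0226 + 0.0162 = 0.0388
d₁ = 0.0388 / 0.1700 = 0.2282 ≈ 0.23
√T = √0.25 = 0.5000
φ(d₁) = φ(0.23) = 0.3885
e^(−qT) = e^(−0.012·0.25) = 0.9970
vega = S·e^(−qT)·φ(d₁)·√T = 358·0.9970·0.3885·0.5000 = 69.3329

69.33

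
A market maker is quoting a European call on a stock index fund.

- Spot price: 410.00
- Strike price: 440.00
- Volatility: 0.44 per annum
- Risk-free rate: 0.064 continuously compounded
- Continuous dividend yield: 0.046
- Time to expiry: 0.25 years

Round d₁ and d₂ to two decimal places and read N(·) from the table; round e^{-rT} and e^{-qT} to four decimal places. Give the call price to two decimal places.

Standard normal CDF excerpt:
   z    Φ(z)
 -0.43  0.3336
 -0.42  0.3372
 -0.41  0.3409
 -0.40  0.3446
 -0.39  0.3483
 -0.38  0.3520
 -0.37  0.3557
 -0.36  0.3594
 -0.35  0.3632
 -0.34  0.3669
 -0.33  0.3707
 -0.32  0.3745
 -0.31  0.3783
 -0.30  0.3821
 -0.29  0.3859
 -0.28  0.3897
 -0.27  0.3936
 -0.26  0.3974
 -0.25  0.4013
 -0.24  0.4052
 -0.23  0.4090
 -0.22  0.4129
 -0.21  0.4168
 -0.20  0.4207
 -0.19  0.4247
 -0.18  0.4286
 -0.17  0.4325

σ√T = 0.44 × 0.5000 = 0.2200
ln(S/K) + (r − q + σ²/2)T = ln(410/440) + (0.064 − 0.046 + 0.44²/2)·0.25 = -0.0706 + 0.0287 = -0.0419
d₁ = -0.0419 / 0.2200 = -0.1905 → -0.19
d₂ = d₁ − σ√T = -0.1905 − 0.2200 = -0.4105 → -0.41
exp(−qT) = exp(−0.046·0.25) = 0.9886;  exp(−rT) = exp(−0.064·0.25) = 0.9841
N(d₁) = N(-0.19) = 0.4247;  N(d₂) = N(-0.41) = 0.3409
C = 410·0.9886·0.4247 − 440·0.9841·0.3409 = 172.1420 − 147.6111 = 24.5309

24.53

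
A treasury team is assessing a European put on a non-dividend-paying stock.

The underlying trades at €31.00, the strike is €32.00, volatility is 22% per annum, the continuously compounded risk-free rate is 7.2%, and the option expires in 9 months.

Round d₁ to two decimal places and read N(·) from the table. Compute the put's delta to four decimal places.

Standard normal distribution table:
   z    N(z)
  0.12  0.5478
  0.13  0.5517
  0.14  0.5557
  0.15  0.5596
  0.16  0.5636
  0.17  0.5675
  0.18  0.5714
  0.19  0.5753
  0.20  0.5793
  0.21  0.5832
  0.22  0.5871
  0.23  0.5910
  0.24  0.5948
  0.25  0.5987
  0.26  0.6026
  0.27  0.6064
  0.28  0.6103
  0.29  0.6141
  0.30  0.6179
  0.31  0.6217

-0.4168

σ√T = 0.22·√0.75 = 0.1905
d₁ = [ln(31/32) + (0.072 + 0.22²/2)·0.75] / 0.1905 = [-0.0317 + 0.0721] / 0.1905 = 0.2121 → 0.21
N(d₁) = N(0.21) = 0.5832
Δ_put = N(d₁) − 1 = 0.5832 − 1 = -0.4168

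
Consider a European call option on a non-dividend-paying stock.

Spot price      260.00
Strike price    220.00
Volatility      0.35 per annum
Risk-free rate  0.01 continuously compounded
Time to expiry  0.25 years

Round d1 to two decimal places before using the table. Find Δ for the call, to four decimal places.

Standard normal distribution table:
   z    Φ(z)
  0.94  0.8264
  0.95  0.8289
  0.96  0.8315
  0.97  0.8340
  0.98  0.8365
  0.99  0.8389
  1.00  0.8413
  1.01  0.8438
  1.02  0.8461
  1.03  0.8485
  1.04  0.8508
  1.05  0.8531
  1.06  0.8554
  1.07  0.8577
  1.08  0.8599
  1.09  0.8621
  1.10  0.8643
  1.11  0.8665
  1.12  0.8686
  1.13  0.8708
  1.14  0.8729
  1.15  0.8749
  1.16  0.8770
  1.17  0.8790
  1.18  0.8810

σ√T = 0.35·√0.25 = 0.1750
d₁ = [ln(260/220) + (0.01 + ½·0.35²)·0.25] / (σ√T) = (0.1671 + 0.0178) / 0.1750 = 1.0564 which rounds to 1.06
N(d₁) = N(1.06) = 0.8554
Δ_call = N(d₁) = 0.8554

0.8554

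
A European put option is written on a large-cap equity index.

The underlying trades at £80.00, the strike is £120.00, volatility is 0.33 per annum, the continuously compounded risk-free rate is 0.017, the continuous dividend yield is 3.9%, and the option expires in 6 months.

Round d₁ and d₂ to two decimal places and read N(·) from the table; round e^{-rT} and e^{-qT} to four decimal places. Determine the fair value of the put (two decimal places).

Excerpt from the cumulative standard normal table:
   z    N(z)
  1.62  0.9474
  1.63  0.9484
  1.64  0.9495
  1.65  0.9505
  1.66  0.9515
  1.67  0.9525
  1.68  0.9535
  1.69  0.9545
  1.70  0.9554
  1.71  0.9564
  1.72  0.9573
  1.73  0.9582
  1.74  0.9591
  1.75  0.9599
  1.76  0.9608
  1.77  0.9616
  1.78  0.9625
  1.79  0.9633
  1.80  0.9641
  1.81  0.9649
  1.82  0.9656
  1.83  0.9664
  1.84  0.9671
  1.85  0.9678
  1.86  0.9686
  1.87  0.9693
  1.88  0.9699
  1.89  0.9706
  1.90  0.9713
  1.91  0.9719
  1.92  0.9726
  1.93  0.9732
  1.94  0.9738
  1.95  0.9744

σ√T = 0.33·√0.5 = 0.2333
d₁ = [ln(80/120) + (0.017 − 0.039 + 0.33²/2)·0.5] / 0.2333 = [-0.4055 + 0.0162] / 0.2333 = -1.6681 → -1.67
d₂ = d₁ − σ√T = -1.6681 − 0.2333 = -1.9014 → -1.90
exp(−qT) = exp(−0.039·0.5) = 0.9807;  exp(−rT) = exp(−0.017·0.5) = 0.9915
N(−d₂) = N(1.90) = 0.9713;  N(−d₁) = N(1.67) = 0.9525
P = 120·0.9915·0.9713 − 80·0.9807·0.9525 = 115.5653 − 74.7293 = 40.8359

£40.84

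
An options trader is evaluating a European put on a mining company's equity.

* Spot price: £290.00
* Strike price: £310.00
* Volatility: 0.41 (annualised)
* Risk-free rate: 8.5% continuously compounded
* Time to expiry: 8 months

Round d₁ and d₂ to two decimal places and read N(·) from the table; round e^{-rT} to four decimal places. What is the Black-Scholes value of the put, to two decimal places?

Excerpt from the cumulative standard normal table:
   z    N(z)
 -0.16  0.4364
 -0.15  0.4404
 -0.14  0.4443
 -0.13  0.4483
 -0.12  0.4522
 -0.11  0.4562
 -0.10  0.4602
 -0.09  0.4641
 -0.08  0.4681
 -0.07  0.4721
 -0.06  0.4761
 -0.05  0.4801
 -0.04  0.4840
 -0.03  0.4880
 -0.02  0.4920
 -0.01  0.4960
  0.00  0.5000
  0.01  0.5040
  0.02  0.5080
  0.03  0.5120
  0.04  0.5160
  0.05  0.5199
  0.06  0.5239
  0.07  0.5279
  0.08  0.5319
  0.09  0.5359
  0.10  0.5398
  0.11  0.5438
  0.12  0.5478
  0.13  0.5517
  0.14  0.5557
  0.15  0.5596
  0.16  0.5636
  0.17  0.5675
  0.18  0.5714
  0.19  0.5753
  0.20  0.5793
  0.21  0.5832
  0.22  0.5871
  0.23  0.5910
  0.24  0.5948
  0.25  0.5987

£40.84

σ√T = 0.41 × 0.8165 = 0.3348
ln(S/K) + (r + σ²/2)T = ln(290/310) + (0.085 + 0.41²/2)·0.6667 = -0.0667 + 0.1127 = 0.0460
d₁ = 0.0460 / 0.3348 = 0.1374 ⇒ 0.14
d₂ = d₁ − σ√T = 0.1374 − 0.3348 = -0.1973 ⇒ -0.20
e^(−rT) = e^(−0.085·0.6667) = 0.9449
N(−d₂) = N(0.20) = 0.5793;  N(−d₁) = N(-0.14) = 0.4443
P = 310·0.9449·0.5793 − 290·0.4443 = 169.6880 − 128.8470 = 40.8410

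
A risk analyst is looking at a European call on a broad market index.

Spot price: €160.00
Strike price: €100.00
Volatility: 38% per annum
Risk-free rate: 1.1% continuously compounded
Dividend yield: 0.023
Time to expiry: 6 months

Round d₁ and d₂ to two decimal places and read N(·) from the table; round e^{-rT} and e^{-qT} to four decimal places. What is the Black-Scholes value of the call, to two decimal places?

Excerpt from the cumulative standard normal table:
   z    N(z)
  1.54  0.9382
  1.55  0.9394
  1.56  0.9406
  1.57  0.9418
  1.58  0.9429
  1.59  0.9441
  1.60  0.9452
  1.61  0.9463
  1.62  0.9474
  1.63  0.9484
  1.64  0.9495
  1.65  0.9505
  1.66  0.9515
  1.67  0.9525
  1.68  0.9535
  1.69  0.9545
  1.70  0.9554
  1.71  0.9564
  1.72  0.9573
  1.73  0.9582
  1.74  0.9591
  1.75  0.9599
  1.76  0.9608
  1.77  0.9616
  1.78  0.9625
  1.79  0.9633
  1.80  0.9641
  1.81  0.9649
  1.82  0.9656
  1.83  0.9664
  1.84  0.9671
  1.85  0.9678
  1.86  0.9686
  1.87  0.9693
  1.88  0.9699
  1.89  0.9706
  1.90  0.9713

€59.32

σ√T = 0.38·√0.5 = 0.2687
d₁ = [ln(160/100) + (0.011 − 0.023 + 0.38²/2)·0.5] / 0.2687 = [0.4700 + 0.0301] / 0.2687 = 1.8612 → 1.86
d₂ = d₁ − σ√T = 1.8612 − 0.2687 = 1.5925 → 1.59
e^(−qT) = e^(−0.023·0.5) = 0.9886;  e^(−rT) = e^(−0.011·0.5) = 0.9945
N(d₁) = N(1.86) = 0.9686;  N(d₂) = N(1.59) = 0.9441
C = 160·0.9886·0.9686 − 100·0.9945·0.9441 = 153.2093 − 93.8907 = 59.3185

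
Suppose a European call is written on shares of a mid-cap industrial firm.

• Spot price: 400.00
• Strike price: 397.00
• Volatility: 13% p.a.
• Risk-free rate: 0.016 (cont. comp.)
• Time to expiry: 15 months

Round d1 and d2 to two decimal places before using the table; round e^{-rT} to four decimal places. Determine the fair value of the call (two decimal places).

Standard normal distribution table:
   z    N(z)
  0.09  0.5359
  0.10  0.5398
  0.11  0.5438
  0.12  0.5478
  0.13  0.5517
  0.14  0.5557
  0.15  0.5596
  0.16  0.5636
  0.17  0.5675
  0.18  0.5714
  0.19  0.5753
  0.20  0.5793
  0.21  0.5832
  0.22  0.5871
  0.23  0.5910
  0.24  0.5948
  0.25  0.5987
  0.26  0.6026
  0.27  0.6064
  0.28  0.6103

27.87

T = 1.25;  σ√T = 0.1453
ln(S/K) + (r + σ²/2)T = ln(400/397) + (0.016 + 0.13²/2)·1.25 = 0.0075 + 0.0306 = 0.0381
d₁ = 0.0381 / 0.1453 = 0.2621 which rounds to 0.26
d₂ = d₁ − σ√T = 0.2621 − 0.1453 = 0.1167 which rounds to 0.12
e^(−rT) = e^(−0.016·1.25) = 0.9802
N(d₁) = N(0.26) = 0.6026;  N(d₂) = N(0.12) = 0.5478
C = 400·0.6026 − 397·0.9802·0.5478 = 241.0400 − 213.1706 = 27.8694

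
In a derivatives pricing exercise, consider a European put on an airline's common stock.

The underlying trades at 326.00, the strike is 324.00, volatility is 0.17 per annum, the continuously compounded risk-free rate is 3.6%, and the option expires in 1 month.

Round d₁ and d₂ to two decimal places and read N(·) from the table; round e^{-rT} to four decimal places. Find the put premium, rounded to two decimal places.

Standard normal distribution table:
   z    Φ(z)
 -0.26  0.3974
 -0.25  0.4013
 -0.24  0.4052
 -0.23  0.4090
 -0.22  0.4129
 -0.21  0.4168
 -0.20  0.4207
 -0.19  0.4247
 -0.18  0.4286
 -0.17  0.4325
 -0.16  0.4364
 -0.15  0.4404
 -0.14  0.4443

T = 0.08333;  σ√T = 0.0491
d₁ = [ln(326/324) + (0.036 + 0.17²/2)·0.08333] / 0.0491 = [0.0062 + 0.0042] / 0.0491 = 0.2111 → 0.21
d₂ = d₁ − σ√T = 0.2111 − 0.0491 = 0.1620 → 0.16
e^(−rT) = e^(−0.036·0.08333) = 0.9970
P = 324·0.9970·N(-0.16) − 326·N(-0.21) = 324·0.9970·0.4364 − 326·0.4168 = 140.9694 − 135.8768 = 5.0926

5.09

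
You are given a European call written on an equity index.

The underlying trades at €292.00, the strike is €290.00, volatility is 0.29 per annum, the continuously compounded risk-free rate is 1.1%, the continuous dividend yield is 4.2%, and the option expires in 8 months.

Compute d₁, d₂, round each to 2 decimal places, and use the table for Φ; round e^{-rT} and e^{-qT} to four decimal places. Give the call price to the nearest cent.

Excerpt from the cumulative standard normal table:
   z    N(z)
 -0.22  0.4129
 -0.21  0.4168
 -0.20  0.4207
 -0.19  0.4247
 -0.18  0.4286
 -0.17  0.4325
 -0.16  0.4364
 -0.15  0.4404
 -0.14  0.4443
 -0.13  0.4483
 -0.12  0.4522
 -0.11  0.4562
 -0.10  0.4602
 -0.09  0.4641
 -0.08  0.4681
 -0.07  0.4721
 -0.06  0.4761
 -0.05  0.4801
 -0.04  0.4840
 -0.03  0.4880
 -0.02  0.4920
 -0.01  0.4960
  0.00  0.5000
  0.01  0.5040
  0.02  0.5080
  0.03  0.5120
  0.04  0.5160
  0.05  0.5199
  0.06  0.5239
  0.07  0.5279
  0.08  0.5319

€25.37

T = 0.6667;  σ√T = 0.2368
d₁ = [ln(292/290) + (0.011 − 0.042 + 0.29²/2)·0.6667] / 0.2368 = [0.0069 + 0.0074] / 0.2368 = 0.0601 which rounds to 0.06
d₂ = d₁ − σ√T = 0.0601 − 0.2368 = -0.1766 which rounds to -0.18
e^(−qT) = e^(−0.042·0.6667) = 0.9724;  e^(−rT) = e^(−0.011·0.6667) = 0.9927
C = 292·0.9724·N(0.06) − 290·0.9927·N(-0.18) = 292·0.9724·0.5239 − 290·0.9927·0.4286 = 148.7566 − 123.3867 = 25.3699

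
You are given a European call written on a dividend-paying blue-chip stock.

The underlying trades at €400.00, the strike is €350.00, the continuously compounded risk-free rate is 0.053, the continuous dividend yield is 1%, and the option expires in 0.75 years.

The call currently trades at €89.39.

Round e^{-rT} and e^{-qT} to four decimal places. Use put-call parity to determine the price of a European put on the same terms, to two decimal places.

€28.74

exp(−qT) = exp(−0.01·0.75) = 0.9925;  exp(−rT) = exp(−0.053·0.75) = 0.9610
Put-call parity: C − P = S·e^(−qT) − K·e^(−rT) = 400·0.9925 − 350·0.9610 = 397.0000 − 336.3500 = 60.6500
P = C − (C − P) = 89.39 − (60.6500) = 28.7400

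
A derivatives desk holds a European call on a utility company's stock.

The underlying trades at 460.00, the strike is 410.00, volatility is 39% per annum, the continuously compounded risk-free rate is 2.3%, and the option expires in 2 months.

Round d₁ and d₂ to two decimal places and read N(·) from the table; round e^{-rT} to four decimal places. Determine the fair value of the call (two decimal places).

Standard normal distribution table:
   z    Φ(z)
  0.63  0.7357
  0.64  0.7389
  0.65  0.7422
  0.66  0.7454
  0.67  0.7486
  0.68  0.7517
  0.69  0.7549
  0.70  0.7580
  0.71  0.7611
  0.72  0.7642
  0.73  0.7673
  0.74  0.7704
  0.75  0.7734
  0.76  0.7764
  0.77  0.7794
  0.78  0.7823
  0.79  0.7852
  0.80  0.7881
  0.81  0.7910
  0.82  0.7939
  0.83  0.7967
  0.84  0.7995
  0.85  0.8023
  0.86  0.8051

60.72

T = 0.1667;  σ√T = 0.1592
d₁ = [ln(460/410) + (0.023 + 0.39²/2)·0.1667] / 0.1592 = [0.1151 + 0.0165] / 0.1592 = 0.8264 ≈ 0.83
d₂ = d₁ − σ√T = 0.8264 − 0.1592 = 0.6672 ≈ 0.67
e^(−rT) = e^(−0.023·0.1667) = 0.9962
N(d₁) = N(0.83) = 0.7967;  N(d₂) = N(0.67) = 0.7486
C = 460·0.7967 − 410·0.9962·0.7486 = 366.4820 − 305.7597 = 60.7223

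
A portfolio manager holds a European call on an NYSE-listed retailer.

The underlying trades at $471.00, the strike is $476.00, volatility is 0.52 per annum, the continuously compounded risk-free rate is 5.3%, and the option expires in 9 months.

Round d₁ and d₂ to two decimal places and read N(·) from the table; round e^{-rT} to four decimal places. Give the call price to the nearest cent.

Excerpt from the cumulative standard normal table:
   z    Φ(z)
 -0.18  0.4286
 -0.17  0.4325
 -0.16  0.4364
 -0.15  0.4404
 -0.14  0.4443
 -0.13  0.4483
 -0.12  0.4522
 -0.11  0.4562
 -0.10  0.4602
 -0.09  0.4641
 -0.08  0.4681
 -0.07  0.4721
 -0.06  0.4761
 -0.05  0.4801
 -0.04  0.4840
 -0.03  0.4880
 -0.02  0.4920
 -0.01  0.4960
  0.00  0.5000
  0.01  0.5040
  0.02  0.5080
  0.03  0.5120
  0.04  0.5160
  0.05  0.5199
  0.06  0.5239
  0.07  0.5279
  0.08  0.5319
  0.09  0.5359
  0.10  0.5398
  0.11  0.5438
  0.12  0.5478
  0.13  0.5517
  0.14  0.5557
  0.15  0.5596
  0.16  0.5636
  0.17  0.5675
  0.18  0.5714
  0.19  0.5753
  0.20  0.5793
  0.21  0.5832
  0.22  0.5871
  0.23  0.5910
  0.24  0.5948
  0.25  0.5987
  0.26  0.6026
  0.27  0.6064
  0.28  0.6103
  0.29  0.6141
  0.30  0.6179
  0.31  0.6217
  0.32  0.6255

$89.62

σ√T = 0.52·√0.75 = 0.4503
d₁ = [ln(471/476) + (0.053 + ½·0.52²)·0.75] / (σ√T) = (-0.0106 + 0.1411) / 0.4503 = 0.2900 ≈ 0.29
d₂ = 0.2900 − 0.4503 = -0.1603 ≈ -0.16
e^(−rT) = e^(−0.053·0.75) = 0.9610
C = 471·N(0.29) − 476·0.9610·N(-0.16) = 471·0.6141 − 476·0.9610·0.4364 = 289.2411 − 199.6251 = 89.6160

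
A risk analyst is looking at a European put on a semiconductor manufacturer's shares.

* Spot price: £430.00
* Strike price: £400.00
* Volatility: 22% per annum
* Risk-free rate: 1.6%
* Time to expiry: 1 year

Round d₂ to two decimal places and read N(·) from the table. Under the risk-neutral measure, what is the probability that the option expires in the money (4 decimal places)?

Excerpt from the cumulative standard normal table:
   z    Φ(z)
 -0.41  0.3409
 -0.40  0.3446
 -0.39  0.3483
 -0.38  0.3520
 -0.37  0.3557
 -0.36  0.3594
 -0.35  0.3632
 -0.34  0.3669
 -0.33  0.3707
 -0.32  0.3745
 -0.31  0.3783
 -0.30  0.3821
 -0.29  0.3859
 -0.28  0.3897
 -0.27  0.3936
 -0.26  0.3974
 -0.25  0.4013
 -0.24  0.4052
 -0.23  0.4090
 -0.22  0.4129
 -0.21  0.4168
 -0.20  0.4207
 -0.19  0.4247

0.3859

σ√T = 0.22·√1 = 0.2200
d₁ = [ln(430/400) + (0.016 + 0.22²/2)·1] / 0.2200 = [0.0723 + 0.0402] / 0.2200 = 0.5115 → 0.51
d₂ = d₁ − σ√T = 0.5115 − 0.2200 = 0.2915 → 0.29
Risk-neutral Pr[S_T < K] = N(−d₂) = N(-0.29) = 0.3859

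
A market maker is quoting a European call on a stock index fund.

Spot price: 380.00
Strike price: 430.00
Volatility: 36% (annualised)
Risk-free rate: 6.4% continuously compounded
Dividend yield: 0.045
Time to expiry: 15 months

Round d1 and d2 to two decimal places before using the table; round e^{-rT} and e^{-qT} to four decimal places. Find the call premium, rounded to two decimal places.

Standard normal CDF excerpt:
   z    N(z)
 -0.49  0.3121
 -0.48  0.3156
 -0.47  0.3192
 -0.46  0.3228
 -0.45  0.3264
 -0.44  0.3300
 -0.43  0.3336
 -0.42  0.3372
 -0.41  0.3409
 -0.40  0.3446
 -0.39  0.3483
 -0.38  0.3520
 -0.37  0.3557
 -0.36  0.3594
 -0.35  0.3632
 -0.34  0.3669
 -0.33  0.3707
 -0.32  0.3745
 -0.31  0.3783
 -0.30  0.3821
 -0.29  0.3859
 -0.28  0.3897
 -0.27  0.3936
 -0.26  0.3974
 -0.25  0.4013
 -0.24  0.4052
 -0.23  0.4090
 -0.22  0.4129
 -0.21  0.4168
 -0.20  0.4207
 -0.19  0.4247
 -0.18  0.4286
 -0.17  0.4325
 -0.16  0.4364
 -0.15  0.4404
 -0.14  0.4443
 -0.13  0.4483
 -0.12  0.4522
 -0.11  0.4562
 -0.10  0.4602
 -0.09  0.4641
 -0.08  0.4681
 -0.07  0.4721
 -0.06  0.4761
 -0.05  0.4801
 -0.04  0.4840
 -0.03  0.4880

T = 1.25;  σ√T = 0.4025
ln(S/K) + (r − q + σ²/2)T = ln(380/430) + (0.064 − 0.045 + 0.36²/2)·1.25 = -0.1236 + 0.1047 = -0.0189
d₁ = -0.0189 / 0.4025 = -0.0469 ⇒ -0.05
d₂ = d₁ − σ√T = -0.0469 − 0.4025 = -0.4494 ⇒ -0.45
exp(−qT) = exp(−0.045·1.25) = 0.9453;  exp(−rT) = exp(−0.064·1.25) = 0.9231
C = 380·0.9453·N(-0.05) − 430·0.9231·N(-0.45) = 380·0.9453·0.4801 − 430·0.9231·0.3264 = 172.4586 − 129.5589 = 42.8997

42.90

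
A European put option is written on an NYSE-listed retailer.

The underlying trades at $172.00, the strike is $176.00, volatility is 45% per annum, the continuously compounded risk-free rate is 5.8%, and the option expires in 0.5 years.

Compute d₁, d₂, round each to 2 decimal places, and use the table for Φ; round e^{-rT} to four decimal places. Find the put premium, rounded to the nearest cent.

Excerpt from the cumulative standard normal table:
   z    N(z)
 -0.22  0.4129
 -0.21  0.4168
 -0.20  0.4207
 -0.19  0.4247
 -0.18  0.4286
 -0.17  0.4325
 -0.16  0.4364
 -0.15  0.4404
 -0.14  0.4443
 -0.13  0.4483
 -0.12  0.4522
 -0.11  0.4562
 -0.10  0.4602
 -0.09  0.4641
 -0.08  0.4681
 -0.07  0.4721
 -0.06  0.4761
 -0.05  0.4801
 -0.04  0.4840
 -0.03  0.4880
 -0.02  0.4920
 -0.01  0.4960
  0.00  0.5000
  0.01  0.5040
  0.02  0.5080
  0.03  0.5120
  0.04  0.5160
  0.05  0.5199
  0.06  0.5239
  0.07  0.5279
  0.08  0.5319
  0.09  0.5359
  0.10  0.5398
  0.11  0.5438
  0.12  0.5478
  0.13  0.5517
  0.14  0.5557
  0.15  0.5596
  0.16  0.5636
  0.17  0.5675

σ√T = 0.45·√0.5 = 0.3182
d₁ = [ln(172/176) + (0.058 + 0.45²/2)·0.5] / 0.3182 = [-0.0230 + 0.0796] / 0.3182 = 0.1780 ≈ 0.18
d₂ = d₁ − σ√T = 0.1780 − 0.3182 = -0.1402 ≈ -0.14
e^(−rT) = e^(−0.058·0.5) = 0.9714
P = 176·0.9714·N(0.14) − 172·N(-0.18) = 176·0.9714·0.5557 − 172·0.4286 = 95.0060 − 73.7192 = 21.2868

$21.29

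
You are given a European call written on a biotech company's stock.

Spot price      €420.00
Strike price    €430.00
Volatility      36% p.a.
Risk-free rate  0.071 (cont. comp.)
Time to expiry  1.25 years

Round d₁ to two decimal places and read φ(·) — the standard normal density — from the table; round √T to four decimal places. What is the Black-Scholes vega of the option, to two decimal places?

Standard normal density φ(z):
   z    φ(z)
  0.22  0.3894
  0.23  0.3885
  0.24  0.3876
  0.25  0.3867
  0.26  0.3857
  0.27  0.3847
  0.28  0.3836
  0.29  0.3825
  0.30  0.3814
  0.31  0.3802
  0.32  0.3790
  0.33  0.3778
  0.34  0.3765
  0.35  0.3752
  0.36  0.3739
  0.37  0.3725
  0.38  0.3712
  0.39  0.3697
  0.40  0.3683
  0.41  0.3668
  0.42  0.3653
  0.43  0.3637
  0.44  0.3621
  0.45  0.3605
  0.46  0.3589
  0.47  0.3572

175.57

T = 1.25;  σ√T = 0.4025
d₁ = [ln(420/430) + (0.071 + 0.36²/2)·1.25] / 0.4025 = [-0.0235 + 0.1697] / 0.4025 = 0.3633 ⇒ 0.36
√T = √1.25 = 1.1180
φ(d₁) = φ(0.36) = 0.3739
vega = S·φ(d₁)·√T = 420·0.3739·1.1180 = 175.5685
(Vega is the same for a European call and put with the same parameters.)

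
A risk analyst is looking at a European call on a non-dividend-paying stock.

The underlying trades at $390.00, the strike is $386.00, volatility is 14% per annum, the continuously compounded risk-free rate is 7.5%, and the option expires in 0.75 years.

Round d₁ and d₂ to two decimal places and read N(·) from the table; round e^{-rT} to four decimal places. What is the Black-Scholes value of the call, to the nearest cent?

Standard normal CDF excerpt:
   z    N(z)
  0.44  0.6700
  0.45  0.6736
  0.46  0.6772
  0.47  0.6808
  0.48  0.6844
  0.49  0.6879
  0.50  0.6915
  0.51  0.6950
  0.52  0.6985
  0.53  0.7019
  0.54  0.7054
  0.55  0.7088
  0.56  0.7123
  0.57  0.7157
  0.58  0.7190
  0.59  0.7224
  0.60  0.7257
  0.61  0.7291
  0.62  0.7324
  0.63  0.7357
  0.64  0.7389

σ√T = 0.14 × 0.8660 = 0.1212
d₁ = [ln(390/386) + (0.075 + 0.14²/2)·0.75] / 0.1212 = [0.0103 + 0.0636] / 0.1212 = 0.6096 → 0.61
d₂ = d₁ − σ√T = 0.6096 − 0.1212 = 0.4884 → 0.49
e^(−rT) = e^(−0.075·0.75) = 0.9453
C = 390·N(0.61) − 386·0.9453·N(0.49) = 390·0.7291 − 386·0.9453·0.6879 = 284.3490 − 251.0049 = 33.3441

$33.34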